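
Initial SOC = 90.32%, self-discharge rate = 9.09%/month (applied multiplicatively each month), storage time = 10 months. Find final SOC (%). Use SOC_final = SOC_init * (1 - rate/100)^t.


Monthly retention factor = 1 - 9.09/100 = 0.9091
Over 10 months: factor^10 = 0.38558
SOC_final = 90.32 * 0.38558 = 34.83%

34.83%


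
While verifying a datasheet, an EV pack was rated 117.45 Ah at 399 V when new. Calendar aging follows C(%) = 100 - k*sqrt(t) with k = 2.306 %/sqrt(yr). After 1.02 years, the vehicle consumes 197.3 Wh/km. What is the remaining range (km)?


Step 1: capacity retention = 100 - 2.306 * sqrt(1.02) = 100 - 2.306 * 1.01 = 97.671%
Step 2: C_now = 117.45 * 97.671/100 = 114.71 Ah
Step 3: E_pack = V * C_now = 399 * 114.71 = 45769 Wh
Step 4: range = E_pack / consumption = 45769 / 197.3 = 232.0 km

232.0 km


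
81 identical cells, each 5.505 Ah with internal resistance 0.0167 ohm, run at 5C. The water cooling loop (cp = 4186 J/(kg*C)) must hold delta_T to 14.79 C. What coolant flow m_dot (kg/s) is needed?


Step 1: I = 5 * 5.505 = 27.525 A
Step 2: Q_cell = I^2 * R = 27.525^2 * 0.0167 = 12.652 W
Step 3: Q_total = 81 * 12.652 = 1024.8 W
Step 4: m_dot = Q_total / (cp * dT) = 1024.8 / (4186 * 14.79) = 0.01655 kg/s

0.01655 kg/s


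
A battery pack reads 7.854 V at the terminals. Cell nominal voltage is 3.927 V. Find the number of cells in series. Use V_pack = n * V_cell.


n = V_pack / V_cell = 7.854 / 3.927 = 2

2


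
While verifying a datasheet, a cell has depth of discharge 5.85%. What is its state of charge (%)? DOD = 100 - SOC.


SOC = 100 - DOD = 100 - 5.85 = 94.15%

94.15%


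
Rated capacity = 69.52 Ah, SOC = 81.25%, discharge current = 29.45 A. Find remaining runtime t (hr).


Step 1: remaining = SOC/100 * C_total = 81.25/100 * 69.52 = 56.485 Ah
Step 2: t = remaining / I = 56.485 / 29.45 = 1.918 hr

1.918 hr


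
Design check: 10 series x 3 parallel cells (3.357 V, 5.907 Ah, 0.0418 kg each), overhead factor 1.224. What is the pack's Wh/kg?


Step 1: V_pack = 10 * 3.357 = 33.57 V
Step 2: C_pack = 3 * 5.907 = 17.721 Ah
Step 3: E_pack = V_pack * C_pack = 33.57 * 17.721 = 594.89 Wh
Step 4: m_pack = 10 * 3 * 0.0418 * 1.224 = 1.5349 kg
Step 5: ED = E_pack / m_pack = 594.89 / 1.5349 = 387.6 Wh/kg

387.6 Wh/kg


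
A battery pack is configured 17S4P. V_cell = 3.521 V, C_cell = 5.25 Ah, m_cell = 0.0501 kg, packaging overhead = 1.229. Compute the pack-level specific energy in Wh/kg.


Step 1: V_pack = 17 * 3.521 = 59.857 V
Step 2: C_pack = 4 * 5.25 = 21 Ah
Step 3: E_pack = V_pack * C_pack = 59.857 * 21 = 1257 Wh
Step 4: m_pack = 17 * 4 * 0.0501 * 1.229 = 4.187 kg
Step 5: ED = E_pack / m_pack = 1257 / 4.187 = 300.2 Wh/kg

300.2 Wh/kg


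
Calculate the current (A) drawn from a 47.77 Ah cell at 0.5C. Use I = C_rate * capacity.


I = C_rate * capacity = 0.5 * 47.77 = 23.885 A

23.885 A


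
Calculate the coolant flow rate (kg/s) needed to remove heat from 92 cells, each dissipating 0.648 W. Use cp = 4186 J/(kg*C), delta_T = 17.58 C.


Step 1: Total heat Q = 92 * 0.648 W = 59.616 W
Step 2: denom = cp * dT = 4186 * 17.58 = 73590
Step 3: m_dot = 59.616 / 73590 = 8.101e-04 kg/s

8.101e-04 kg/s


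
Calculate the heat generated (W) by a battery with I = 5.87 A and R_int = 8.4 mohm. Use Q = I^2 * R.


Convert: R = 8.4 mohm = 0.0084 ohm
I^2 = 34.457
Q = 34.457 * 0.0084 = 0.2894 W

0.2894 W


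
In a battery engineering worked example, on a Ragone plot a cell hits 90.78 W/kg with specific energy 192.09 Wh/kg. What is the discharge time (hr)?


t = E / P = 192.09 / 90.78 = 2.116 hr

2.116 hr


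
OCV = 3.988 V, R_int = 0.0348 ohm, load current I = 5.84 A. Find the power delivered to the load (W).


Step 1: V_terminal = OCV - I*R = 3.988 - 5.84 * 0.0348 = 3.7848 V
Step 2: P_out = V_terminal * I = 3.7848 * 5.84 = 22.10 W

22.10 W


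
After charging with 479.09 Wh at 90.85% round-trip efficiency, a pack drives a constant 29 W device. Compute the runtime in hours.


Step 1: E_discharge = eta/100 * E_charge = 90.85/100 * 479.09 = 435.25 Wh
Step 2: t = E_discharge / P = 435.25 / 29 = 15.01 hr

15.01 hr


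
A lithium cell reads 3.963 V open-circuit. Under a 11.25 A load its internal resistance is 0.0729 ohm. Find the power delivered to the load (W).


Step 1: V_terminal = OCV - I*R = 3.963 - 11.25 * 0.0729 = 3.1429 V
Step 2: P_out = V_terminal * I = 3.1429 * 11.25 = 35.36 W

35.36 W


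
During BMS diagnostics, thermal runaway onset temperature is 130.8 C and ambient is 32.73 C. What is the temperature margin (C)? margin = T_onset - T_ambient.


Safety margin = 130.8 C - 32.73 C = 98.07 C

98.07 C


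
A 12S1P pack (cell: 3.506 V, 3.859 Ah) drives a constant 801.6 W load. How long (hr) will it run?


Step 1: E_pack = Ns * V_cell * Np * C_cell = 12 * 3.506 * 1 * 3.859 = 162.36 Wh
Step 2: t = E_pack / P = 162.36 / 801.6 = 0.2025 hr

0.2025 hr


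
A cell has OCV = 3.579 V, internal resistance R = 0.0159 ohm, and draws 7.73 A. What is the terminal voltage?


V = OCV - I*R = 3.579 - 7.73 * 0.0159 = 3.456 V

3.456 V


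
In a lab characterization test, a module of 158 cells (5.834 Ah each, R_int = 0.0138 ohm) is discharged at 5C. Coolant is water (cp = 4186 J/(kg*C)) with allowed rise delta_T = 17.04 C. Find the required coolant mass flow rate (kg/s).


Step 1: I = 5 * 5.834 = 29.17 A
Step 2: Q_cell = I^2 * R = 29.17^2 * 0.0138 = 11.742 W
Step 3: Q_total = 158 * 11.742 = 1855.2 W
Step 4: m_dot = Q_total / (cp * dT) = 1855.2 / (4186 * 17.04) = 0.02601 kg/s

0.02601 kg/s


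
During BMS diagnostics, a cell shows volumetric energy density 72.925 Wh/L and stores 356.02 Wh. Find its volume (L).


V = E / ED = 356.02 / 72.925 = 4.882 L

4.882 L


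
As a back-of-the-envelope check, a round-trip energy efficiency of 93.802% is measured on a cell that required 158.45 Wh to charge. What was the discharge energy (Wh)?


E_dis = eta/100 * E_chg = 93.802/100 * 158.45 = 148.6 Wh

148.6 Wh


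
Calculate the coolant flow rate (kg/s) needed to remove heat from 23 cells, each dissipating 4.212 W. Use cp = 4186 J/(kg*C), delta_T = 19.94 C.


Q_total = 23 * 4.212 = 96.876 W
m_dot = Q_total / (cp * dT) = 96.876 / (4186 * 19.94) = 0.001161 kg/s

0.001161 kg/s


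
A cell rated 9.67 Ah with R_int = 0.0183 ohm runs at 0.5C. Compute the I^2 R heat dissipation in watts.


Step 1: I = C_rate * capacity = 0.5 * 9.67 = 4.835 A
Step 2: Q = I^2 * R = 4.835^2 * 0.0183 = 23.377 * 0.0183 = 0.4278 W

0.4278 W


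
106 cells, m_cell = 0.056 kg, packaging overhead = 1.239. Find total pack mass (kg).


m_pack = n * m_cell * overhead = 106 * 0.056 * 1.239 = 7.355 kg

7.355 kg


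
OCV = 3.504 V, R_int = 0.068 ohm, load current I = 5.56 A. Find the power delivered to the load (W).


Step 1: V_terminal = OCV - I*R = 3.504 - 5.56 * 0.068 = 3.1259 V
Step 2: P_out = V_terminal * I = 3.1259 * 5.56 = 17.38 W

17.38 W


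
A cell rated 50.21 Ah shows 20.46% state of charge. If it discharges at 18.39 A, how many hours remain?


Step 1: remaining = SOC/100 * C_total = 20.46/100 * 50.21 = 10.273 Ah
Step 2: t = remaining / I = 10.273 / 18.39 = 0.5586 hr

0.5586 hr


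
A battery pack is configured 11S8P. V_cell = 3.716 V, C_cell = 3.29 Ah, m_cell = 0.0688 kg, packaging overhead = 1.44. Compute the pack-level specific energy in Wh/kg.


Step 1: V_pack = 11 * 3.716 = 40.876 V
Step 2: C_pack = 8 * 3.29 = 26.32 Ah
Step 3: E_pack = V_pack * C_pack = 40.876 * 26.32 = 1075.9 Wh
Step 4: m_pack = 11 * 8 * 0.0688 * 1.44 = 8.7183 kg
Step 5: ED = E_pack / m_pack = 1075.9 / 8.7183 = 123.4 Wh/kg

123.4 Wh/kg


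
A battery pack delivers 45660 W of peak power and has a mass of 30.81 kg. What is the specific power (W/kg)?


SP = P / m = 45660 / 30.81 = 1482 W/kg

1482 W/kg


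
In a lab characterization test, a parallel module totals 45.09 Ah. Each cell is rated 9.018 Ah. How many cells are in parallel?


n = C_total / C_cell = 45.09 / 9.018 = 5

5


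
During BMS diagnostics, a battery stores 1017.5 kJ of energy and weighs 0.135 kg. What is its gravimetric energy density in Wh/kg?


Convert: E = 1017.5 kJ = 282.64 Wh
ED = E / m = 282.64 / 0.135 = 2094 Wh/kg

2094 Wh/kg


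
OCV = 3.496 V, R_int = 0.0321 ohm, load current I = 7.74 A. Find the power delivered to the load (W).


Step 1: V_terminal = OCV - I*R = 3.496 - 7.74 * 0.0321 = 3.2475 V
Step 2: P_out = V_terminal * I = 3.2475 * 7.74 = 25.14 W

25.14 W


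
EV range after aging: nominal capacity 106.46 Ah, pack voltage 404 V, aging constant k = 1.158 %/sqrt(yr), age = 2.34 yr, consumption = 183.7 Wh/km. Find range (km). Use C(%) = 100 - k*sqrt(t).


Step 1: capacity retention = 100 - 1.158 * sqrt(2.34) = 100 - 1.158 * 1.5297 = 98.229%
Step 2: C_now = 106.46 * 98.229/100 = 104.57 Ah
Step 3: E_pack = V * C_now = 404 * 104.57 = 42246 Wh
Step 4: range = E_pack / consumption = 42246 / 183.7 = 230.0 km

230.0 km


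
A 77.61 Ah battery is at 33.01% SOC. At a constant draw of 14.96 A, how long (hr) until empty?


Step 1: remaining = SOC/100 * C_total = 33.01/100 * 77.61 = 25.619 Ah
Step 2: t = remaining / I = 25.619 / 14.96 = 1.713 hr

1.713 hr


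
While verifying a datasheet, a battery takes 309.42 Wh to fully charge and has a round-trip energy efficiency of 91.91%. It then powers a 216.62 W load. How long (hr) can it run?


Step 1: E_discharge = eta/100 * E_charge = 91.91/100 * 309.42 = 284.39 Wh
Step 2: t = E_discharge / P = 284.39 / 216.62 = 1.313 hr

1.313 hr


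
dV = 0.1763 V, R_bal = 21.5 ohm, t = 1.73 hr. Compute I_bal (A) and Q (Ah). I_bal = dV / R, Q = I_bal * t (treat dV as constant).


I_bal = dV / R = 0.1763 / 21.5 = 0.0082 A
Q = I_bal * t = 0.0082 * 1.73 = 0.01419 Ah

I=0.0082 A, Q=0.01419 Ah


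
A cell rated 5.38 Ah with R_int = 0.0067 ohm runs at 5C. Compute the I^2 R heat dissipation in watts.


Step 1: I = C_rate * capacity = 5 * 5.38 = 26.9 A
Step 2: Q = I^2 * R = 26.9^2 * 0.0067 = 723.61 * 0.0067 = 4.848 W

4.848 W


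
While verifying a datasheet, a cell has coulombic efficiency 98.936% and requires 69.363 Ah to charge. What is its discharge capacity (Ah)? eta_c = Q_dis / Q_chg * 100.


Q_dis = eta/100 * Q_chg = 98.936/100 * 69.363 = 68.62 Ah

68.62 Ah


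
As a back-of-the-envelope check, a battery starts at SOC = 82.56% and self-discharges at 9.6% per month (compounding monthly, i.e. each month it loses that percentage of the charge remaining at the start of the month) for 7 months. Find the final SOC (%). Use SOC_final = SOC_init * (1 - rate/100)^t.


decay = (1 - 9.6/100)^7 = 0.49338
SOC_final = 82.56 * 0.49338 = 40.73%

40.73%


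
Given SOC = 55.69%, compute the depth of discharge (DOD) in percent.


DOD = 100 - SOC = 100 - 55.69 = 44.31%

44.31%


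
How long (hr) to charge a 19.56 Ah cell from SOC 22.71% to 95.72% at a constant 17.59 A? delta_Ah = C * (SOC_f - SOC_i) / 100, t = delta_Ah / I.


delta_Ah = 19.56 * (95.72 - 22.71) / 100 = 14.281 Ah
t = delta_Ah / I = 14.281 / 17.59 = 0.8119 hr

0.8119 hr


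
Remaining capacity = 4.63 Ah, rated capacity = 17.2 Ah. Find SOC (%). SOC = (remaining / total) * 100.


SOC% = 4.63 / 17.2 * 100 = 26.92%

26.92%


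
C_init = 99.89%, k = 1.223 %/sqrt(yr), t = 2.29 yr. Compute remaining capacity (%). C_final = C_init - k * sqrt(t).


Step 1: sqrt(2.29 yr) = 1.5133
Step 2: drop = 1.223 * 1.5133 = 1.8508
Step 3: C_final = 99.89 - 1.8508 = 98.04%

98.04%


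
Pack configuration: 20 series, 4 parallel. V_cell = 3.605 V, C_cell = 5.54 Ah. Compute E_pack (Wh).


E = Ns * Vcell * Np * Ccell = 20 * 3.605 * 4 * 5.54 = 1598 Wh

1598 Wh


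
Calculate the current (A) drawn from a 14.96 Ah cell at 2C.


I = C_rate * capacity = 2 * 14.96 = 29.92 A

29.92 A


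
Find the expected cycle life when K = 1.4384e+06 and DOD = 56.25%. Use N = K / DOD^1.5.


Step 1: DOD^1.5 = 56.25^1.5 = 421.88
Step 2: N = 1.4384e+06 / 421.88 = 3410 cycles

3410 cycles


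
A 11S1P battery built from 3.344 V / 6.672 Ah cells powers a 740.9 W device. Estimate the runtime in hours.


Step 1: E_pack = Ns * V_cell * Np * C_cell = 11 * 3.344 * 1 * 6.672 = 245.42 Wh
Step 2: t = E_pack / P = 245.42 / 740.9 = 0.3312 hr

0.3312 hr


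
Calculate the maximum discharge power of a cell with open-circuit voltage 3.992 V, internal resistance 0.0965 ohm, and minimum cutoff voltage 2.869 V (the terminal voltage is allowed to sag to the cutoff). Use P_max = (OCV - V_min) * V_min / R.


P_max = (OCV - V_min) * V_min / R = (3.992 - 2.869) * 2.869 / 0.0965 = 1.123 * 2.869 / 0.0965 = 33.39 W

33.39 W


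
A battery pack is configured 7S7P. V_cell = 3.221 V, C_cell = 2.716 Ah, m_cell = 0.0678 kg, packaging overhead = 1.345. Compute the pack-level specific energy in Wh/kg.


Step 1: V_pack = 7 * 3.221 = 22.547 V
Step 2: C_pack = 7 * 2.716 = 19.012 Ah
Step 3: E_pack = V_pack * C_pack = 22.547 * 19.012 = 428.66 Wh
Step 4: m_pack = 7 * 7 * 0.0678 * 1.345 = 4.4684 kg
Step 5: ED = E_pack / m_pack = 428.66 / 4.4684 = 95.93 Wh/kg

95.93 Wh/kg


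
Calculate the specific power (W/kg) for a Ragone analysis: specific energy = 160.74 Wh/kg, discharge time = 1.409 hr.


P_specific = E / t = 160.74 / 1.409 = 114.1 W/kg

114.1 W/kg


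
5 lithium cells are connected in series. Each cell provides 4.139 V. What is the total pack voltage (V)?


With 5 cells in series at 4.139 V each, V_pack = 20.695 V

20.695 V


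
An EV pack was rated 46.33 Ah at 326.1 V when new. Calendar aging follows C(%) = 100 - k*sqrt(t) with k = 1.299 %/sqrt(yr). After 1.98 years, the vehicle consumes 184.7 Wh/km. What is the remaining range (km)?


Step 1: capacity retention = 100 - 1.299 * sqrt(1.98) = 100 - 1.299 * 1.4071 = 98.172%
Step 2: C_now = 46.33 * 98.172/100 = 45.483 Ah
Step 3: E_pack = V * C_now = 326.1 * 45.483 = 14832 Wh
Step 4: range = E_pack / consumption = 14832 / 184.7 = 80.30 km

80.30 km


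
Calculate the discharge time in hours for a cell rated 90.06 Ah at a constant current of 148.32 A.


t = capacity / current = 90.06 / 148.32 = 0.6072 hr

0.6072 hr


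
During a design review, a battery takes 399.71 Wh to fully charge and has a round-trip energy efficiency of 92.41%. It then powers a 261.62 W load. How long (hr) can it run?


Step 1: E_discharge = eta/100 * E_charge = 92.41/100 * 399.71 = 369.37 Wh
Step 2: t = E_discharge / P = 369.37 / 261.62 = 1.412 hr

1.412 hr


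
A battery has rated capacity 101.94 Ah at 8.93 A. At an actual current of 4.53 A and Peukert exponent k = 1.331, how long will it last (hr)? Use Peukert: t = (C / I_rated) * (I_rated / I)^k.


Step 1: t_rated = C / I_rated = 101.94 / 8.93 = 11.415 hr
Step 2: ratio = 8.93 / 4.53 = 1.9713
Step 3: ratio^k = 1.9713^1.331 = 2.4678
Step 4: t = t_rated * ratio^k = 11.415 * 2.4678 = 28.17 hr

28.17 hr


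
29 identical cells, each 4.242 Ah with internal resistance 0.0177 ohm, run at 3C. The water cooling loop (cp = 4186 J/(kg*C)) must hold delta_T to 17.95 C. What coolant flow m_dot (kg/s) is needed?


Step 1: I = 3 * 4.242 = 12.726 A
Step 2: Q_cell = I^2 * R = 12.726^2 * 0.0177 = 2.8665 W
Step 3: Q_total = 29 * 2.8665 = 83.129 W
Step 4: m_dot = Q_total / (cp * dT) = 83.129 / (4186 * 17.95) = 0.001106 kg/s

0.001106 kg/s


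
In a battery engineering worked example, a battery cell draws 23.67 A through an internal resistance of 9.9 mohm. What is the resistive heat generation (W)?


Convert: R = 9.9 mohm = 0.0099 ohm
I^2 = 560.27
Q = 560.27 * 0.0099 = 5.547 W

5.547 W


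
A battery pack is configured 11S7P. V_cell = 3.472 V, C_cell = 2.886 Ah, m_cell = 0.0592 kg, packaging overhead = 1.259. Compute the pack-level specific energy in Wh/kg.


Step 1: V_pack = 11 * 3.472 = 38.192 V
Step 2: C_pack = 7 * 2.886 = 20.202 Ah
Step 3: E_pack = V_pack * C_pack = 38.192 * 20.202 = 771.55 Wh
Step 4: m_pack = 11 * 7 * 0.0592 * 1.259 = 5.739 kg
Step 5: ED = E_pack / m_pack = 771.55 / 5.739 = 134.4 Wh/kg

134.4 Wh/kg


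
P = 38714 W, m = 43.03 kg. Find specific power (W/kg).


SP = P / m = 38714 / 43.03 = 899.7 W/kg

899.7 W/kg


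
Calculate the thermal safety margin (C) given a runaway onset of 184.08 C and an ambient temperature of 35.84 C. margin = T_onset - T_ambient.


margin = T_onset - T_ambient = 184.08 - 35.84 = 148.24 C

148.24 C


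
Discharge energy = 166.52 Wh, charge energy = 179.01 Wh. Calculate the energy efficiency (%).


Round-trip efficiency = 166.52/179.01 * 100% = 93.02%

93.02%


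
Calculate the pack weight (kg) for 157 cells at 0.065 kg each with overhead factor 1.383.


Cell mass sum = 157 * 0.065 = 10.205 kg
With overhead 1.383: m_pack = 10.205 * 1.383 = 14.11 kg

14.11 kg


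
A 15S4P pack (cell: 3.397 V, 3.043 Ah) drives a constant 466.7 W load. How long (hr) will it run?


Step 1: E_pack = Ns * V_cell * Np * C_cell = 15 * 3.397 * 4 * 3.043 = 620.22 Wh
Step 2: t = E_pack / P = 620.22 / 466.7 = 1.329 hr

1.329 hr


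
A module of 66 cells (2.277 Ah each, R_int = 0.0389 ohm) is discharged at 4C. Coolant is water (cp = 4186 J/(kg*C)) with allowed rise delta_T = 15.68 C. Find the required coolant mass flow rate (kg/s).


Step 1: I = 4 * 2.277 = 9.108 A
Step 2: Q_cell = I^2 * R = 9.108^2 * 0.0389 = 3.227 W
Step 3: Q_total = 66 * 3.227 = 212.98 W
Step 4: m_dot = Q_total / (cp * dT) = 212.98 / (4186 * 15.68) = 0.003245 kg/s

0.003245 kg/s


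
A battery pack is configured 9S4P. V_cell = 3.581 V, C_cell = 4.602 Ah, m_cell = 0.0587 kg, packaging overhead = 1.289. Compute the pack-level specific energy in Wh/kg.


Step 1: V_pack = 9 * 3.581 = 32.229 V
Step 2: C_pack = 4 * 4.602 = 18.408 Ah
Step 3: E_pack = V_pack * C_pack = 32.229 * 18.408 = 593.27 Wh
Step 4: m_pack = 9 * 4 * 0.0587 * 1.289 = 2.7239 kg
Step 5: ED = E_pack / m_pack = 593.27 / 2.7239 = 217.8 Wh/kg

217.8 Wh/kg


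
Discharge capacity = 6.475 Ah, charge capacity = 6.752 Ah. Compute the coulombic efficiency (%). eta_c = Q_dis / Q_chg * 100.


Coulombic efficiency = 6.475/6.752 * 100% = 95.90%

95.90%


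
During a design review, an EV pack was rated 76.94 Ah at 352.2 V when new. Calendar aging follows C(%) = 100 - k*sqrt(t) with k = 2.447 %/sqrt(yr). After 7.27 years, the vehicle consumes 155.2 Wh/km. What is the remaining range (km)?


Step 1: capacity retention = 100 - 2.447 * sqrt(7.27) = 100 - 2.447 * 2.6963 = 93.402%
Step 2: C_now = 76.94 * 93.402/100 = 71.863 Ah
Step 3: E_pack = V * C_now = 352.2 * 71.863 = 25310 Wh
Step 4: range = E_pack / consumption = 25310 / 155.2 = 163.1 km

163.1 km


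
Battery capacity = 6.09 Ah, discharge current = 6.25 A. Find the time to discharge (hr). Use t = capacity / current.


Runtime = 6.09 Ah / 6.25 A = 0.9744 hr

0.9744 hr


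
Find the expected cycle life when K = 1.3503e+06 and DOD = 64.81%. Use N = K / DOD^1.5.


Step 1: DOD^1.5 = 64.81^1.5 = 521.75
Step 2: N = 1.3503e+06 / 521.75 = 2588 cycles

2588 cycles


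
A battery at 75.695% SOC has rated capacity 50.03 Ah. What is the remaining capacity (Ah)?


remaining = SOC / 100 * total = 75.695 / 100 * 50.03 = 37.87 Ah

37.87 Ah


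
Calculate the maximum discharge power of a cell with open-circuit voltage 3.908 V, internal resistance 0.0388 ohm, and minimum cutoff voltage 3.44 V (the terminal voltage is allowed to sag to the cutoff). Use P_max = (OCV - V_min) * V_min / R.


dV = OCV - V_min = 0.468 V (so I_max = dV / R)
P_max = dV * V_min / R = 0.468 * 3.44 / 0.0388 = 41.49 W

41.49 W


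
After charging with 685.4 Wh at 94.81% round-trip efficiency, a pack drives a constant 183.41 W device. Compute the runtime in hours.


Step 1: E_discharge = eta/100 * E_charge = 94.81/100 * 685.4 = 649.83 Wh
Step 2: t = E_discharge / P = 649.83 / 183.41 = 3.543 hr

3.543 hr


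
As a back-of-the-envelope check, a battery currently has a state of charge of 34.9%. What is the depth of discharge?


Complement of SOC: DOD = 100% - 34.9% = 65.1%

65.1%


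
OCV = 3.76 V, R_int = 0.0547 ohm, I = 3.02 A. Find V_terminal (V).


V = OCV - I*R = 3.76 - 3.02 * 0.0547 = 3.595 V

3.595 V


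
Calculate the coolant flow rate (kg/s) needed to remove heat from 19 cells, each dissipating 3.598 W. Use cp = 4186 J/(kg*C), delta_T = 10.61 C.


Step 1: Total heat Q = 19 * 3.598 W = 68.362 W
Step 2: denom = cp * dT = 4186 * 10.61 = 44413
Step 3: m_dot = 68.362 / 44413 = 0.001539 kg/s

0.001539 kg/s


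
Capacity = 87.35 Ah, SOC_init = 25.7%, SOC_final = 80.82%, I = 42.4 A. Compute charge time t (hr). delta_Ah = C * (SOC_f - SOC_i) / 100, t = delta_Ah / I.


Step 1: dSOC = 80.82% - 25.7% = 55.12%
Step 2: delta_Ah = 87.35 * 55.12 / 100 = 48.147 Ah
Step 3: t = 48.147 / 42.4 = 1.136 hr

1.136 hr


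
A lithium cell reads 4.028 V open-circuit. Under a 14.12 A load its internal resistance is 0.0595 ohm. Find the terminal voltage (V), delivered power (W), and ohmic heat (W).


Step 1: V_terminal = OCV - I*R = 4.028 - 14.12 * 0.0595 = 3.1879 V
Step 2: P_out = V_terminal * I = 3.1879 * 14.12 = 45.01 W
Step 3: Q = I^2 * R = 14.12^2 * 0.0595 = 11.86 W

V=3.1879 V, P=45.01 W, Q=11.86 W


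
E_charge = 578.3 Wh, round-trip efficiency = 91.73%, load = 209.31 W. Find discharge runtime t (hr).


Step 1: E_discharge = eta/100 * E_charge = 91.73/100 * 578.3 = 530.47 Wh
Step 2: t = E_discharge / P = 530.47 / 209.31 = 2.534 hr

2.534 hr


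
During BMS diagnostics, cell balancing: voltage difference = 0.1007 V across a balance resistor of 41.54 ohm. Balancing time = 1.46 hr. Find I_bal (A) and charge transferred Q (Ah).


First, Ohm's law: I_bal = 0.1007 V / 41.54 ohm = 0.0024242 A
Then Q = I * t = 0.0024242 A * 1.46 hr = 0.003539 Ah

I=0.0024242 A, Q=0.003539 Ah


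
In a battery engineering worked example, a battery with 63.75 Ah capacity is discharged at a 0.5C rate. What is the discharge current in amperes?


I = C_rate * capacity = 0.5 * 63.75 = 31.875 A

31.875 A


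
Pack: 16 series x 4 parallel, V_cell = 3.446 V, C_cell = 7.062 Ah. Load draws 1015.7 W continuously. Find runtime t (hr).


Step 1: E_pack = Ns * V_cell * Np * C_cell = 16 * 3.446 * 4 * 7.062 = 1557.5 Wh
Step 2: t = E_pack / P = 1557.5 / 1015.7 = 1.533 hr

1.533 hr


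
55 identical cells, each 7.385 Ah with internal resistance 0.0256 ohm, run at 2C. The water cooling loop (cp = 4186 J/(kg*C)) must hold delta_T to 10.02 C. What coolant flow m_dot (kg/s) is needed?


Step 1: I = 2 * 7.385 = 14.77 A
Step 2: Q_cell = I^2 * R = 14.77^2 * 0.0256 = 5.5847 W
Step 3: Q_total = 55 * 5.5847 = 307.16 W
Step 4: m_dot = Q_total / (cp * dT) = 307.16 / (4186 * 10.02) = 0.007323 kg/s

0.007323 kg/s


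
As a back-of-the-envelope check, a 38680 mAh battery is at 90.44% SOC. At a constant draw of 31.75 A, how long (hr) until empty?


Convert: C_total = 38680 mAh = 38.68 Ah
Step 1: remaining = SOC/100 * C_total = 90.44/100 * 38.68 = 34.982 Ah
Step 2: t = remaining / I = 34.982 / 31.75 = 1.102 hr

1.102 hr


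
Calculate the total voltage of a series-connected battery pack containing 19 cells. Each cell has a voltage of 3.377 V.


Series voltages add: 19 * 3.377 V = 64.163 V

64.163 V


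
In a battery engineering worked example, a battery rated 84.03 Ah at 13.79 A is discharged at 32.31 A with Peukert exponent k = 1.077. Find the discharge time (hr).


t_rated = C / I_rated = 84.03 / 13.79 = 6.0935 hr
(I_rated/I)^k = (0.4268)^1.077 = 0.39972
t = t_rated * (I_rated/I)^k = 6.0935 * 0.39972 = 2.436 hr

2.436 hr


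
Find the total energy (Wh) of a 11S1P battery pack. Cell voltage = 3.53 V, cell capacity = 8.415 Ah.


E = Ns * Vcell * Np * Ccell = 11 * 3.53 * 1 * 8.415 = 326.8 Wh

326.8 Wh


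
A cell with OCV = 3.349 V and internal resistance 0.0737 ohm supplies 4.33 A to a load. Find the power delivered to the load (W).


Step 1: V_terminal = OCV - I*R = 3.349 - 4.33 * 0.0737 = 3.0299 V
Step 2: P_out = V_terminal * I = 3.0299 * 4.33 = 13.12 W

13.12 W


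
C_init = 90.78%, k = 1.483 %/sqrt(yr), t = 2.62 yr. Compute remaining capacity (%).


sqrt(t) = sqrt(2.62) = 1.6186
C_final = 90.78 - 1.483 * 1.6186 = 88.38%

88.38%


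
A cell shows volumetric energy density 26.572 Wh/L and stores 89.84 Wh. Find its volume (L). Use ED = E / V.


V = E / ED = 89.84 / 26.572 = 3.381 L

3.381 L


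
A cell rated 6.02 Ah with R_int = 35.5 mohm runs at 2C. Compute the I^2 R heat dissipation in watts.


Convert: R = 35.5 mohm = 0.0355 ohm
Step 1: I = C_rate * capacity = 2 * 6.02 = 12.04 A
Step 2: Q = I^2 * R = 12.04^2 * 0.0355 = 144.96 * 0.0355 = 5.146 W

5.146 W


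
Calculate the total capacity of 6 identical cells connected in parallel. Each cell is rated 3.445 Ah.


C_total = 6 * 3.445 = 20.67 Ah

20.67 Ah


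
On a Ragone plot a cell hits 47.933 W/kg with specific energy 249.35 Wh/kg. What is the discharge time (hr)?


t = E / P = 249.35 / 47.933 = 5.202 hr

5.202 hr


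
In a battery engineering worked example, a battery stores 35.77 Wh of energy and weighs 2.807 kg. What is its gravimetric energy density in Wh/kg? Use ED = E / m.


Specific energy = 35.77 Wh / 2.807 kg = 12.74 Wh/kg

12.74 Wh/kg


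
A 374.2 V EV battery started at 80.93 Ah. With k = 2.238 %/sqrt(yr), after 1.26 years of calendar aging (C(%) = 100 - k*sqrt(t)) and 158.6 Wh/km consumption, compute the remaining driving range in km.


Step 1: capacity retention = 100 - 2.238 * sqrt(1.26) = 100 - 2.238 * 1.1225 = 97.488%
Step 2: C_now = 80.93 * 97.488/100 = 78.897 Ah
Step 3: E_pack = V * C_now = 374.2 * 78.897 = 29523 Wh
Step 4: range = E_pack / consumption = 29523 / 158.6 = 186.1 km

186.1 km


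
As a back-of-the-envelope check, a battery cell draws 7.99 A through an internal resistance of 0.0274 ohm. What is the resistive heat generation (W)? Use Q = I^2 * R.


I^2 = 63.84
Q = 63.84 * 0.0274 = 1.749 W

1.749 W


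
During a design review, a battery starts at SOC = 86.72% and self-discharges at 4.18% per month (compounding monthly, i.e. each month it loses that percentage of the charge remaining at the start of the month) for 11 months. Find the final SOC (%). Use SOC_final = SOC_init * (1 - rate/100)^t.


decay = (1 - 4.18/100)^11 = 0.6252
SOC_final = 86.72 * 0.6252 = 54.22%

54.22%


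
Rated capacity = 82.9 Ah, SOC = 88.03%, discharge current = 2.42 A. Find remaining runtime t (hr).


Step 1: remaining = SOC/100 * C_total = 88.03/100 * 82.9 = 72.977 Ah
Step 2: t = remaining / I = 72.977 / 2.42 = 30.16 hr

30.16 hr


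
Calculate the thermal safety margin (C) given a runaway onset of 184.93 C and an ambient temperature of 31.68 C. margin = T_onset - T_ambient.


margin = T_onset - T_ambient = 184.93 - 31.68 = 153.25 C

153.25 C


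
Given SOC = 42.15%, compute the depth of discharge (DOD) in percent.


Complement of SOC: DOD = 100% - 42.15% = 57.85%

57.85%


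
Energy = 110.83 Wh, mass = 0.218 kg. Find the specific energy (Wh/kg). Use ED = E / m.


Specific energy = 110.83 Wh / 0.218 kg = 508.4 Wh/kg

508.4 Wh/kg


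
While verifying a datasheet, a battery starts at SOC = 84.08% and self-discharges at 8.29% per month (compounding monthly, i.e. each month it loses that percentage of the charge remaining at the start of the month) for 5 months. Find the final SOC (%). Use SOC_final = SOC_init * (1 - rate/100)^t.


decay = (1 - 8.29/100)^5 = 0.64876
SOC_final = 84.08 * 0.64876 = 54.55%

54.55%


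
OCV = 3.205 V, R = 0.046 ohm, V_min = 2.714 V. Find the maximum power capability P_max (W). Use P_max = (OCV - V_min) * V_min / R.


dV = OCV - V_min = 0.491 V (so I_max = dV / R)
P_max = dV * V_min / R = 0.491 * 2.714 / 0.046 = 28.97 W

28.97 W


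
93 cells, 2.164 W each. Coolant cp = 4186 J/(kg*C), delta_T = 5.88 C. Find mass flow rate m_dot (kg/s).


Step 1: Total heat Q = 93 * 2.164 W = 201.25 W
Step 2: denom = cp * dT = 4186 * 5.88 = 24614
Step 3: m_dot = 201.25 / 24614 = 0.008176 kg/s

0.008176 kg/s


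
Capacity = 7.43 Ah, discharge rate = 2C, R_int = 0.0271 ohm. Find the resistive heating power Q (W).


Step 1: I = C_rate * capacity = 2 * 7.43 = 14.86 A
Step 2: Q = I^2 * R = 14.86^2 * 0.0271 = 220.82 * 0.0271 = 5.984 W

5.984 W


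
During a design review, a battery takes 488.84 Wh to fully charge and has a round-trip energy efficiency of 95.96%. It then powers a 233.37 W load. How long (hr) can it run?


Step 1: E_discharge = eta/100 * E_charge = 95.96/100 * 488.84 = 469.09 Wh
Step 2: t = E_discharge / P = 469.09 / 233.37 = 2.010 hr

2.010 hr


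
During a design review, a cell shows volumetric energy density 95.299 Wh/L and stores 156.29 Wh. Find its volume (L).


V = E / ED = 156.29 / 95.299 = 1.640 L

1.640 L


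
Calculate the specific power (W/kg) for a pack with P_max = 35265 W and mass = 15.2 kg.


SP = P / m = 35265 / 15.2 = 2320 W/kg

2320 W/kg


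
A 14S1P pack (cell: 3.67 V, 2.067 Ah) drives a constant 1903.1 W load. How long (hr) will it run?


Step 1: E_pack = Ns * V_cell * Np * C_cell = 14 * 3.67 * 1 * 2.067 = 106.2 Wh
Step 2: t = E_pack / P = 106.2 / 1903.1 = 0.05580 hr

0.05580 hr


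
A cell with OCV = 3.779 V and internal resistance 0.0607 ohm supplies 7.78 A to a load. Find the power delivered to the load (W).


Step 1: V_terminal = OCV - I*R = 3.779 - 7.78 * 0.0607 = 3.3068 V
Step 2: P_out = V_terminal * I = 3.3068 * 7.78 = 25.73 W

25.73 W


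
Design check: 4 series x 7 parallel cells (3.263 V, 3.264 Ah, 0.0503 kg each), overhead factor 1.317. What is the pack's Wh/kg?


Step 1: V_pack = 4 * 3.263 = 13.052 V
Step 2: C_pack = 7 * 3.264 = 22.848 Ah
Step 3: E_pack = V_pack * C_pack = 13.052 * 22.848 = 298.21 Wh
Step 4: m_pack = 4 * 7 * 0.0503 * 1.317 = 1.8549 kg
Step 5: ED = E_pack / m_pack = 298.21 / 1.8549 = 160.8 Wh/kg

160.8 Wh/kg


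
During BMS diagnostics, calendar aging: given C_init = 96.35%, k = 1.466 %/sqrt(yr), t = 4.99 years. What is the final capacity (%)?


sqrt(t) = sqrt(4.99) = 2.2338
C_final = 96.35 - 1.466 * 2.2338 = 93.08%

93.08%


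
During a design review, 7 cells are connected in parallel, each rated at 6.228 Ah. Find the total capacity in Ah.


C_total = 7 * 6.228 = 43.596 Ah

43.596 Ah


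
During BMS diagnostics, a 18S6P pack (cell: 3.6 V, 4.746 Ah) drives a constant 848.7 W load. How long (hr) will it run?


Step 1: E_pack = Ns * V_cell * Np * C_cell = 18 * 3.6 * 6 * 4.746 = 1845.2 Wh
Step 2: t = E_pack / P = 1845.2 / 848.7 = 2.174 hr

2.174 hr


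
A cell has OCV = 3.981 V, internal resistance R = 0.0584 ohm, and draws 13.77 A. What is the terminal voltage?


IR drop = 13.77 * 0.0584 = 0.80417 V
V = 3.981 - 0.80417 = 3.177 V

3.177 V


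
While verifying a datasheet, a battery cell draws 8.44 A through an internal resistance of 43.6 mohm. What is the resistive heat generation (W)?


Convert: R = 43.6 mohm = 0.0436 ohm
I^2 = 71.234
Q = 71.234 * 0.0436 = 3.106 W

3.106 W


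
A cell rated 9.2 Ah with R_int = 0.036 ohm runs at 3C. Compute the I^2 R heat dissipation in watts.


Step 1: I = C_rate * capacity = 3 * 9.2 = 27.6 A
Step 2: Q = I^2 * R = 27.6^2 * 0.036 = 761.76 * 0.036 = 27.42 W

27.42 W


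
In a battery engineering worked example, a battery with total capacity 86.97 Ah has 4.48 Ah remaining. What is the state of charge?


SOC% = 4.48 / 86.97 * 100 = 5.151%

5.151%


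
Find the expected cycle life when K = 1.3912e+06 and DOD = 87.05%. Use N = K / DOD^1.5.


Step 1: DOD^1.5 = 87.05^1.5 = 812.18
Step 2: N = 1.3912e+06 / 812.18 = 1713 cycles

1713 cycles


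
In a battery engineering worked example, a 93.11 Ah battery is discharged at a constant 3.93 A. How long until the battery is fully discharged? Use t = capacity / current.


t = capacity / current = 93.11 / 3.93 = 23.69 hr

23.69 hr


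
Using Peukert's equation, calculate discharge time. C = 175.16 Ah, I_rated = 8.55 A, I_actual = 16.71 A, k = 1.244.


Step 1: t_rated = C / I_rated = 175.16 / 8.55 = 20.487 hr
Step 2: ratio = 8.55 / 16.71 = 0.51167
Step 3: ratio^k = 0.51167^1.244 = 0.43449
Step 4: t = t_rated * ratio^k = 20.487 * 0.43449 = 8.901 hr

8.901 hr


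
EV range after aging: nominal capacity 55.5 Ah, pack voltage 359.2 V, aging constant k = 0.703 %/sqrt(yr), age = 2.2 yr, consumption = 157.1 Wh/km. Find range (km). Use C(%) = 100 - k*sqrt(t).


Step 1: capacity retention = 100 - 0.703 * sqrt(2.2) = 100 - 0.703 * 1.4832 = 98.957%
Step 2: C_now = 55.5 * 98.957/100 = 54.921 Ah
Step 3: E_pack = V * C_now = 359.2 * 54.921 = 19728 Wh
Step 4: range = E_pack / consumption = 19728 / 157.1 = 125.6 km

125.6 km


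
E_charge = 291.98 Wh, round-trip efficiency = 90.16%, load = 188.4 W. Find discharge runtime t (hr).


Step 1: E_discharge = eta/100 * E_charge = 90.16/100 * 291.98 = 263.25 Wh
Step 2: t = E_discharge / P = 263.25 / 188.4 = 1.397 hr

1.397 hr


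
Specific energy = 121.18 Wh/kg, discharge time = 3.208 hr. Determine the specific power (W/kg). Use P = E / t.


P_specific = E / t = 121.18 / 3.208 = 37.77 W/kg

37.77 W/kg


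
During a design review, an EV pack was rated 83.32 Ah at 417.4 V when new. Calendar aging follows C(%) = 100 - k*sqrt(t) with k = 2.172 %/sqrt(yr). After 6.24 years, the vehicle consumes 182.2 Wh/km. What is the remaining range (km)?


Step 1: capacity retention = 100 - 2.172 * sqrt(6.24) = 100 - 2.172 * 2.498 = 94.574%
Step 2: C_now = 83.32 * 94.574/100 = 78.799 Ah
Step 3: E_pack = V * C_now = 417.4 * 78.799 = 32891 Wh
Step 4: range = E_pack / consumption = 32891 / 182.2 = 180.5 km

180.5 km


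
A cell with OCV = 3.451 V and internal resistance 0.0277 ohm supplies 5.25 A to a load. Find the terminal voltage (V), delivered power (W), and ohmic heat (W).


Step 1: V_terminal = OCV - I*R = 3.451 - 5.25 * 0.0277 = 3.3056 V
Step 2: P_out = V_terminal * I = 3.3056 * 5.25 = 17.35 W
Step 3: Q = I^2 * R = 5.25^2 * 0.0277 = 0.7635 W

V=3.3056 V, P=17.35 W, Q=0.7635 W


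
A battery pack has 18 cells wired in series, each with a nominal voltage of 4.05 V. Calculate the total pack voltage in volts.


V_pack = n * V_cell = 18 * 4.05 = 72.9 V

72.9 V


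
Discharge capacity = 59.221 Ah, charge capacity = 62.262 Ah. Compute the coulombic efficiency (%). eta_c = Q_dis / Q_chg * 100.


eta_c = Q_dis / Q_chg * 100 = 59.221 / 62.262 * 100 = 95.12%

95.12%


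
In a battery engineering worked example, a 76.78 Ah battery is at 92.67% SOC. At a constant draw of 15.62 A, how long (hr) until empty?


Step 1: remaining = SOC/100 * C_total = 92.67/100 * 76.78 = 71.152 Ah
Step 2: t = remaining / I = 71.152 / 15.62 = 4.555 hr

4.555 hr


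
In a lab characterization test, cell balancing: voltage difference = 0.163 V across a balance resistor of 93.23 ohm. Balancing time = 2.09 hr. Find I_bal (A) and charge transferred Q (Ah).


First, Ohm's law: I_bal = 0.163 V / 93.23 ohm = 0.0017484 A
Then Q = I * t = 0.0017484 A * 2.09 hr = 0.003654 Ah

I=0.0017484 A, Q=0.003654 Ah


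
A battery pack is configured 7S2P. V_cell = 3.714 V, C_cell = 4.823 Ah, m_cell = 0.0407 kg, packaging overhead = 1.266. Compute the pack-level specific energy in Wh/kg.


Step 1: V_pack = 7 * 3.714 = 25.998 V
Step 2: C_pack = 2 * 4.823 = 9.646 Ah
Step 3: E_pack = V_pack * C_pack = 25.998 * 9.646 = 250.78 Wh
Step 4: m_pack = 7 * 2 * 0.0407 * 1.266 = 0.72137 kg
Step 5: ED = E_pack / m_pack = 250.78 / 0.72137 = 347.6 Wh/kg

347.6 Wh/kg


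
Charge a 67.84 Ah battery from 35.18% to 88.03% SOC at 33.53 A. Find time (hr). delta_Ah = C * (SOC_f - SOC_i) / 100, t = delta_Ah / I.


Step 1: dSOC = 88.03% - 35.18% = 52.85%
Step 2: delta_Ah = 67.84 * 52.85 / 100 = 35.853 Ah
Step 3: t = 35.853 / 33.53 = 1.069 hr

1.069 hr


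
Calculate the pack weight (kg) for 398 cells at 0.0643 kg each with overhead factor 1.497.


Cell mass sum = 398 * 0.0643 = 25.591 kg
With overhead 1.497: m_pack = 25.591 * 1.497 = 38.31 kg

38.31 kg


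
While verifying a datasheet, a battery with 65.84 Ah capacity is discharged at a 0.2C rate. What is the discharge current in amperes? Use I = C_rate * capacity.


I = C_rate * capacity = 0.2 * 65.84 = 13.168 A

13.168 A


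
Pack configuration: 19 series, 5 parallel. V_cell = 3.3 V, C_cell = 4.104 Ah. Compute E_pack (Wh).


V_pack = 19 * 3.3 = 62.7 V
C_pack = 5 * 4.104 = 20.52 Ah
E = V_pack * C_pack = 62.7 * 20.52 = 1287 Wh

1287 Wh


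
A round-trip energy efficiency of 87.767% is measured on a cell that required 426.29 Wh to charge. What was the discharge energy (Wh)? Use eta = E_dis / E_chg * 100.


E_dis = eta/100 * E_chg = 87.767/100 * 426.29 = 374.1 Wh

374.1 Wh


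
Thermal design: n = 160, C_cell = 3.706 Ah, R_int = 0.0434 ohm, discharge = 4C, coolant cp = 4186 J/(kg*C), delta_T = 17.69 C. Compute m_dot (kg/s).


Step 1: I = 4 * 3.706 = 14.824 A
Step 2: Q_cell = I^2 * R = 14.824^2 * 0.0434 = 9.5372 W
Step 3: Q_total = 160 * 9.5372 = 1526 W
Step 4: m_dot = Q_total / (cp * dT) = 1526 / (4186 * 17.69) = 0.02061 kg/s

0.02061 kg/s


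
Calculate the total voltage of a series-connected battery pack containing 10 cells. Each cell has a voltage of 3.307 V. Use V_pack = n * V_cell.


Series voltages add: 10 * 3.307 V = 33.07 V

33.07 V


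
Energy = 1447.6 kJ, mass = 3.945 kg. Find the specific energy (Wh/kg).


Convert: E = 1447.6 kJ = 402.11 Wh
ED = E / m = 402.11 / 3.945 = 101.9 Wh/kg

101.9 Wh/kg


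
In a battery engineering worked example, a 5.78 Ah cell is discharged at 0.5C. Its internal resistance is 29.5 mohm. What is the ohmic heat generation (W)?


Convert: R = 29.5 mohm = 0.0295 ohm
Step 1: I = C_rate * capacity = 0.5 * 5.78 = 2.89 A
Step 2: Q = I^2 * R = 2.89^2 * 0.0295 = 8.3521 * 0.0295 = 0.2464 W

0.2464 W


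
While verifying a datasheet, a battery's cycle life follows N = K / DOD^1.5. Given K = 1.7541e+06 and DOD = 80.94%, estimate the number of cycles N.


Step 1: DOD^1.5 = 80.94^1.5 = 728.19
Step 2: N = 1.7541e+06 / 728.19 = 2409 cycles

2409 cycles


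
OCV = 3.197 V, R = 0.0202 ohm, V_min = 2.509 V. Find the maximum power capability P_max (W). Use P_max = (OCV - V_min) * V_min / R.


P_max = (OCV - V_min) * V_min / R = (3.197 - 2.509) * 2.509 / 0.0202 = 0.688 * 2.509 / 0.0202 = 85.46 W

85.46 W


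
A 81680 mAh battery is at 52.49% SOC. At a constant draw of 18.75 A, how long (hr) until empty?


Convert: C_total = 81680 mAh = 81.68 Ah
Step 1: remaining = SOC/100 * C_total = 52.49/100 * 81.68 = 42.874 Ah
Step 2: t = remaining / I = 42.874 / 18.75 = 2.287 hr

2.287 hr


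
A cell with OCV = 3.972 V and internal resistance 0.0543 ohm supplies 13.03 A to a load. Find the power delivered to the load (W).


Step 1: V_terminal = OCV - I*R = 3.972 - 13.03 * 0.0543 = 3.2645 V
Step 2: P_out = V_terminal * I = 3.2645 * 13.03 = 42.54 W

42.54 W


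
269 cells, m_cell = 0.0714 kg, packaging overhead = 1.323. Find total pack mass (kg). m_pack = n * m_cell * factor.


Cell mass sum = 269 * 0.0714 = 19.207 kg
With overhead 1.323: m_pack = 19.207 * 1.323 = 25.41 kg

25.41 kg


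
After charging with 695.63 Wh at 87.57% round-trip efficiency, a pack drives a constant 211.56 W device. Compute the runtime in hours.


Step 1: E_discharge = eta/100 * E_charge = 87.57/100 * 695.63 = 609.16 Wh
Step 2: t = E_discharge / P = 609.16 / 211.56 = 2.879 hr

2.879 hr


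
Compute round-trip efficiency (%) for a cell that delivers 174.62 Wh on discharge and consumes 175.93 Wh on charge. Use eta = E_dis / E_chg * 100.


eta_e = E_dis / E_chg * 100 = 174.62 / 175.93 * 100 = 99.26%

99.26%


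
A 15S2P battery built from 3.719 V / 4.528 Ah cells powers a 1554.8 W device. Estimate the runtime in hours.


Step 1: E_pack = Ns * V_cell * Np * C_cell = 15 * 3.719 * 2 * 4.528 = 505.19 Wh
Step 2: t = E_pack / P = 505.19 / 1554.8 = 0.3249 hr

0.3249 hr


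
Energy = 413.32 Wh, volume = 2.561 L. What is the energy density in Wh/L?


ED = E / V = 413.32 / 2.561 = 161.4 Wh/L

161.4 Wh/L


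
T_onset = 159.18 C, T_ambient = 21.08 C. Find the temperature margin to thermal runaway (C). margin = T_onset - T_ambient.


Safety margin = 159.18 C - 21.08 C = 138.1 C

138.1 C
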